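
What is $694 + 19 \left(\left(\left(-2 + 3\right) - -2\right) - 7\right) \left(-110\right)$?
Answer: $9054$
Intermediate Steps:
$694 + 19 \left(\left(\left(-2 + 3\right) - -2\right) - 7\right) \left(-110\right) = 694 + 19 \left(\left(1 + 2\right) - 7\right) \left(-110\right) = 694 + 19 \left(3 - 7\right) \left(-110\right) = 694 + 19 \left(-4\right) \left(-110\right) = 694 - -8360 = 694 + 8360 = 9054$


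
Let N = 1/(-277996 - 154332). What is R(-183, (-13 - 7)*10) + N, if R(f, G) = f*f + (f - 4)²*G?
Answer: -3009137334009/432328 ≈ -6.9603e+6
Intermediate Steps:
R(f, G) = f² + G*(-4 + f)² (R(f, G) = f² + (-4 + f)²*G = f² + G*(-4 + f)²)
N = -1/432328 (N = 1/(-432328) = -1/432328 ≈ -2.3131e-6)
R(-183, (-13 - 7)*10) + N = ((-183)² + ((-13 - 7)*10)*(-4 - 183)²) - 1/432328 = (33489 - 20*10*(-187)²) - 1/432328 = (33489 - 200*34969) - 1/432328 = (33489 - 6993800) - 1/432328 = -6960311 - 1/432328 = -3009137334009/432328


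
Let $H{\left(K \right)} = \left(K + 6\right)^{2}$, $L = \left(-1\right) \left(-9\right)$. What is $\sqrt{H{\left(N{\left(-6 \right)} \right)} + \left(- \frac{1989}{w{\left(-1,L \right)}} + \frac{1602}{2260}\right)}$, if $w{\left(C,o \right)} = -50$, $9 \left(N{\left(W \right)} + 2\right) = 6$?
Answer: $\frac{\sqrt{178893577}}{1695} \approx 7.8909$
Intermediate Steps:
$N{\left(W \right)} = - \frac{4}{3}$ ($N{\left(W \right)} = -2 + \frac{1}{9} \cdot 6 = -2 + \frac{2}{3} = - \frac{4}{3}$)
$L = 9$
$H{\left(K \right)} = \left(6 + K\right)^{2}$
$\sqrt{H{\left(N{\left(-6 \right)} \right)} + \left(- \frac{1989}{w{\left(-1,L \right)}} + \frac{1602}{2260}\right)} = \sqrt{\left(6 - \frac{4}{3}\right)^{2} + \left(- \frac{1989}{-50} + \frac{1602}{2260}\right)} = \sqrt{\left(\frac{14}{3}\right)^{2} + \left(\left(-1989\right) \left(- \frac{1}{50}\right) + 1602 \cdot \frac{1}{2260}\right)} = \sqrt{\frac{196}{9} + \left(\frac{1989}{50} + \frac{801}{1130}\right)} = \sqrt{\frac{196}{9} + \frac{114381}{2825}} = \sqrt{\frac{1583129}{25425}} = \frac{\sqrt{178893577}}{1695}$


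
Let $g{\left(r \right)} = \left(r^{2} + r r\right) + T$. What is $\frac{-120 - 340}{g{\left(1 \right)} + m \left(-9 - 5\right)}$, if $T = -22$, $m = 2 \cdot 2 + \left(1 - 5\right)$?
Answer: $23$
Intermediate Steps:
$m = 0$ ($m = 4 - 4 = 0$)
$g{\left(r \right)} = -22 + 2 r^{2}$ ($g{\left(r \right)} = \left(r^{2} + r r\right) - 22 = \left(r^{2} + r^{2}\right) - 22 = 2 r^{2} - 22 = -22 + 2 r^{2}$)
$\frac{-120 - 340}{g{\left(1 \right)} + m \left(-9 - 5\right)} = \frac{-120 - 340}{\left(-22 + 2 \cdot 1^{2}\right) + 0 \left(-9 - 5\right)} = - \frac{460}{\left(-22 + 2 \cdot 1\right) + 0 \left(-14\right)} = - \frac{460}{\left(-22 + 2\right) + 0} = - \frac{460}{-20 + 0} = - \frac{460}{-20} = \left(-460\right) \left(- \frac{1}{20}\right) = 23$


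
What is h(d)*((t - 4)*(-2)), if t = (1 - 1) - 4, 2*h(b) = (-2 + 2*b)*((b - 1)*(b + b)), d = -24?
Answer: -480000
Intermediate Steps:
h(b) = b*(-1 + b)*(-2 + 2*b) (h(b) = ((-2 + 2*b)*((b - 1)*(b + b)))/2 = ((-2 + 2*b)*((-1 + b)*(2*b)))/2 = ((-2 + 2*b)*(2*b*(-1 + b)))/2 = (2*b*(-1 + b)*(-2 + 2*b))/2 = b*(-1 + b)*(-2 + 2*b))
t = -4 (t = 0 - 4 = -4)
h(d)*((t - 4)*(-2)) = (2*(-24)*(1 + (-24)**2 - 2*(-24)))*((-4 - 4)*(-2)) = (2*(-24)*(1 + 576 + 48))*(-8*(-2)) = (2*(-24)*625)*16 = -30000*16 = -480000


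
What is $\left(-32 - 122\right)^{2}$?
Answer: $23716$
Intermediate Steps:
$\left(-32 - 122\right)^{2} = \left(-154\right)^{2} = 23716$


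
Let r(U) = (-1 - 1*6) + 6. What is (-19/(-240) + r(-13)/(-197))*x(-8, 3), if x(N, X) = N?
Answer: -3983/5910 ≈ -0.67394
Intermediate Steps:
r(U) = -1 (r(U) = (-1 - 6) + 6 = -7 + 6 = -1)
(-19/(-240) + r(-13)/(-197))*x(-8, 3) = (-19/(-240) - 1/(-197))*(-8) = (-19*(-1/240) - 1*(-1/197))*(-8) = (19/240 + 1/197)*(-8) = (3983/47280)*(-8) = -3983/5910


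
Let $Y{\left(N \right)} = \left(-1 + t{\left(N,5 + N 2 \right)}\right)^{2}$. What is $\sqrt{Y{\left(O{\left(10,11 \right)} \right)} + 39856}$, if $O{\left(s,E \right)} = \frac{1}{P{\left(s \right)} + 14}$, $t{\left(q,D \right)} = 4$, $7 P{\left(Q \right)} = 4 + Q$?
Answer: $\sqrt{39865} \approx 199.66$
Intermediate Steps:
$P{\left(Q \right)} = \frac{4}{7} + \frac{Q}{7}$ ($P{\left(Q \right)} = \frac{4 + Q}{7} = \frac{4}{7} + \frac{Q}{7}$)
$O{\left(s,E \right)} = \frac{1}{\frac{102}{7} + \frac{s}{7}}$ ($O{\left(s,E \right)} = \frac{1}{\left(\frac{4}{7} + \frac{s}{7}\right) + 14} = \frac{1}{\frac{102}{7} + \frac{s}{7}}$)
$Y{\left(N \right)} = 9$ ($Y{\left(N \right)} = \left(-1 + 4\right)^{2} = 3^{2} = 9$)
$\sqrt{Y{\left(O{\left(10,11 \right)} \right)} + 39856} = \sqrt{9 + 39856} = \sqrt{39865}$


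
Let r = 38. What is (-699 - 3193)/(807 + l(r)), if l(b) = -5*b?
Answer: -3892/617 ≈ -6.3079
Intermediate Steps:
(-699 - 3193)/(807 + l(r)) = (-699 - 3193)/(807 - 5*38) = -3892/(807 - 190) = -3892/617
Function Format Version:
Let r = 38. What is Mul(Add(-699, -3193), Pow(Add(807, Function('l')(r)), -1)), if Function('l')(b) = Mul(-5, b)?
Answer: Rational(-3892, 617) ≈ -6.3079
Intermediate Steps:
Mul(Add(-699, -3193), Pow(Add(807, Function('l')(r)), -1)) = Mul(Add(-699, -3193), Pow(Add(807, Mul(-5, 38)), -1)) = Mul(-3892, Pow(Add(807, -190), -1)) = Mul(-3892, Pow(617, -1)) = Mul(-3892, Rational(1, 617)) = Rational(-3892, 617)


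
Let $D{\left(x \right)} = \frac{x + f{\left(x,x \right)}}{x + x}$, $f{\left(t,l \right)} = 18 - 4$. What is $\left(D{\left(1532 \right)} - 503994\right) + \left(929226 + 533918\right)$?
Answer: $\frac{1469418573}{1532} \approx 9.5915 \cdot 10^{5}$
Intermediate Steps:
$f{\left(t,l \right)} = 14$ ($f{\left(t,l \right)} = 18 - 4 = 14$)
$D{\left(x \right)} = \frac{14 + x}{2 x}$ ($D{\left(x \right)} = \frac{x + 14}{x + x} = \frac{14 + x}{2 x}$)
$\left(D{\left(1532 \right)} - 503994\right) + \left(929226 + 533918\right) = \left(\frac{14 + 1532}{2 \cdot 1532} - 503994\right) + \left(929226 + 533918\right) = \left(\frac{1}{2} \cdot \frac{1}{1532} \cdot 1546 - 503994\right) + 1463144 = \left(\frac{773}{1532} - 503994\right) + 1463144 = - \frac{772118035}{1532} + 1463144 = \frac{1469418573}{1532}$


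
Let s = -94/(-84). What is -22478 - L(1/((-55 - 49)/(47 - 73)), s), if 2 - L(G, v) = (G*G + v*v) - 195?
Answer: -159985523/7056 ≈ -22674.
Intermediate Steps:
s = 47/42 (s = -94*(-1/84) = 47/42 ≈ 1.1190)
L(G, v) = 197 - G² - v² (L(G, v) = 2 - ((G*G + v*v) - 195) = 2 - ((G² + v²) - 195) = 2 - (-195 + G² + v²) = 2 + (195 - G² - v²) = 197 - G² - v²)
-22478 - L(1/((-55 - 49)/(47 - 73)), s) = -22478 - (197 - (1/((-55 - 49)/(47 - 73)))² - (47/42)²) = -22478 - (197 - (1/(-104/(-26)))² - 1*2209/1764) = -22478 - (197 - (1/(-104*(-1/26)))² - 2209/1764) = -22478 - (197 - (1/4)² - 2209/1764) = -22478 - (197 - (¼)² - 2209/1764) = -22478 - (197 - 1*1/16 - 2209/1764) = -22478 - (197 - 1/16 - 2209/1764) = -22478 - 1*1380755/7056 = -22478 - 1380755/7056 = -159985523/7056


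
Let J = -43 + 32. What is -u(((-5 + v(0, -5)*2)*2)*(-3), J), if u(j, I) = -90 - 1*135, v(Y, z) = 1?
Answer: 225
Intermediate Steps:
J = -11
u(j, I) = -225 (u(j, I) = -90 - 135 = -225)
-u(((-5 + v(0, -5)*2)*2)*(-3), J) = -1*(-225) = 225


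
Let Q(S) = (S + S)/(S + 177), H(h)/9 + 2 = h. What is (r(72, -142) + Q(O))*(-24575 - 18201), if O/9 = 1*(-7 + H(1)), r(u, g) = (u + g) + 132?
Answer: -25066736/11 ≈ -2.2788e+6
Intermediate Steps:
H(h) = -18 + 9*h
r(u, g) = 132 + g + u (r(u, g) = (g + u) + 132 = 132 + g + u)
O = -144 (O = 9*(1*(-7 + (-18 + 9*1))) = 9*(1*(-7 + (-18 + 9))) = 9*(1*(-7 - 9)) = 9*(1*(-16)) = 9*(-16) = -144)
Q(S) = 2*S/(177 + S) (Q(S) = (2*S)/(177 + S) = 2*S/(177 + S))
(r(72, -142) + Q(O))*(-24575 - 18201) = ((132 - 142 + 72) + 2*(-144)/(177 - 144))*(-24575 - 18201) = (62 + 2*(-144)/33)*(-42776) = (62 + 2*(-144)*(1/33))*(-42776) = (62 - 96/11)*(-42776) = (586/11)*(-42776) = -25066736/11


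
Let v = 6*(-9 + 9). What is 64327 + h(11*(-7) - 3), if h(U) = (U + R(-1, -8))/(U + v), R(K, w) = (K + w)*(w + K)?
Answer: 5146159/80 ≈ 64327.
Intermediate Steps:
R(K, w) = (K + w)**2 (R(K, w) = (K + w)*(K + w) = (K + w)**2)
v = 0 (v = 6*0 = 0)
h(U) = (81 + U)/U (h(U) = (U + (-1 - 8)**2)/(U + 0) = (U + (-9)**2)/U = (U + 81)/U = (81 + U)/U)
64327 + h(11*(-7) - 3) = 64327 + (81 + (11*(-7) - 3))/(11*(-7) - 3) = 64327 + (81 + (-77 - 3))/(-77 - 3) = 64327 + (81 - 80)/(-80) = 64327 - 1/80*1 = 64327 - 1/80 = 5146159/80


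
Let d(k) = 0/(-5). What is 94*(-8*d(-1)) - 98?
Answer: -98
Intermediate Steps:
d(k) = 0 (d(k) = 0*(-1/5) = 0)
94*(-8*d(-1)) - 98 = 94*(-8*0) - 98 = 94*0 - 98 = 0 - 98 = -98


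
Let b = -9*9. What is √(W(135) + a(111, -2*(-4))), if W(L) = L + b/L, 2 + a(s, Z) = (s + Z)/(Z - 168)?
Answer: √8426/8 ≈ 11.474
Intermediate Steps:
b = -81
a(s, Z) = -2 + (Z + s)/(-168 + Z) (a(s, Z) = -2 + (s + Z)/(Z - 168) = -2 + (Z + s)/(-168 + Z))
W(L) = L - 81/L
√(W(135) + a(111, -2*(-4))) = √((135 - 81/135) + (336 + 111 - (-2)*(-4))/(-168 - 2*(-4))) = √((135 - 81*1/135) + (336 + 111 - 1*8)/(-168 + 8)) = √((135 - ⅗) + (336 + 111 - 8)/(-160)) = √(672/5 - 1/160*439) = √(672/5 - 439/160) = √(4213/32) = √8426/8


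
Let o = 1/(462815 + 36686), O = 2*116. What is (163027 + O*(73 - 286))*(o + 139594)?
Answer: 7921793119560545/499501 ≈ 1.5859e+10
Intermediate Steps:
O = 232
o = 1/499501 ≈ 2.0020e-6
(163027 + O*(73 - 286))*(o + 139594) = (163027 + 232*(73 - 286))*(1/499501 + 139594) = (163027 + 232*(-213))*(69727342595/499501) = (163027 - 49416)*(69727342595/499501) = 113611*(69727342595/499501) = 7921793119560545/499501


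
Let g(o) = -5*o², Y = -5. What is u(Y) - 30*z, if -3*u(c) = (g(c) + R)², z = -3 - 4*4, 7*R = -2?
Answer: -685339/147 ≈ -4662.2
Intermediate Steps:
R = -2/7 (R = (⅐)*(-2) = -2/7 ≈ -0.28571)
z = -19 (z = -3 - 16 = -19)
u(c) = -(-2/7 - 5*c²)²/3 (u(c) = -(-5*c² - 2/7)²/3 = -(-2/7 - 5*c²)²/3)
u(Y) - 30*z = -(2 + 35*(-5)²)²/147 - 30*(-19) = -(2 + 35*25)²/147 + 570 = -(2 + 875)²/147 + 570 = -1/147*877² + 570 = -1/147*769129 + 570 = -769129/147 + 570 = -685339/147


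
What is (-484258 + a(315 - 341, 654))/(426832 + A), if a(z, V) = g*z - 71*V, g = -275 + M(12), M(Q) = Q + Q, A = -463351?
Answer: 174722/12173 ≈ 14.353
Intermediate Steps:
M(Q) = 2*Q
g = -251 (g = -275 + 2*12 = -275 + 24 = -251)
a(z, V) = -251*z - 71*V
(-484258 + a(315 - 341, 654))/(426832 + A) = (-484258 + (-251*(315 - 341) - 71*654))/(426832 - 463351) = (-484258 + (-251*(-26) - 46434))/(-36519) = (-484258 + (6526 - 46434))*(-1/36519) = (-484258 - 39908)*(-1/36519) = -524166*(-1/36519) = 174722/12173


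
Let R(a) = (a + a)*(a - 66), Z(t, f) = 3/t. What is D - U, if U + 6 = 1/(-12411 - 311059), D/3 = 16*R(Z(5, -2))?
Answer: -6082918039/1617350 ≈ -3761.0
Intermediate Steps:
R(a) = 2*a*(-66 + a) (R(a) = (2*a)*(-66 + a) = 2*a*(-66 + a))
D = -94176/25 (D = 3*(16*(2*(3/5)*(-66 + 3/5))) = 3*(16*(2*(3/5)*(-327/5))) = 3*(16*(-1962/25)) = 3*(-31392/25) = -94176/25 ≈ -3767.0)
U = -1940821/323470 (U = -6 + 1/(-12411 - 311059) = -6 + 1/(-323470) = -6 - 1/323470 = -1940821/323470 ≈ -6.0000)
D - U = -94176/25 - 1*(-1940821/323470) = -94176/25 + 1940821/323470 = -6082918039/1617350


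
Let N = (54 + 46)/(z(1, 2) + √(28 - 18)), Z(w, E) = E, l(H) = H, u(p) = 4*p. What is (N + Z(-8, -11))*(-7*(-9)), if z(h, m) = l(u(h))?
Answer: 3507 - 1050*√10 ≈ 186.61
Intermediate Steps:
z(h, m) = 4*h
N = 100/(4 + √10) (N = (54 + 46)/(4*1 + √(28 - 18)) = 100/(4 + √10) ≈ 13.962)
(N + Z(-8, -11))*(-7*(-9)) = ((200/3 - 50*√10/3) - 11)*(-7*(-9)) = (167/3 - 50*√10/3)*63 = 3507 - 1050*√10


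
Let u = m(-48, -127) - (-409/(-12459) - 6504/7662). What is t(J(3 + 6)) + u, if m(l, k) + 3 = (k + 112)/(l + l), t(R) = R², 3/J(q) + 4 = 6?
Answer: 113171699/509124576 ≈ 0.22229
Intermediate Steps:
J(q) = 3/2 (J(q) = 3/(-4 + 6) = 3/2)
m(l, k) = -3 + (112 + k)/(2*l) (m(l, k) = -3 + (k + 112)/(l + l) = -3 + (112 + k)/((2*l)) = -3 + (112 + k)*(1/(2*l)) = -3 + (112 + k)/(2*l))
u = -1032358597/509124576 (u = (½)*(112 - 127 - 6*(-48))/(-48) - (-409/(-12459) - 6504/7662) = (½)*(-1/48)*(112 - 127 + 288) - (-409*(-1/12459) - 6504*1/7662) = (½)*(-1/48)*273 - (409/12459 - 1084/1277) = -91/32 - 1*(-12983263/15910143) = -91/32 + 12983263/15910143 = -1032358597/509124576 ≈ -2.0277)
t(J(3 + 6)) + u = (3/2)² - 1032358597/509124576 = 9/4 - 1032358597/509124576 = 113171699/509124576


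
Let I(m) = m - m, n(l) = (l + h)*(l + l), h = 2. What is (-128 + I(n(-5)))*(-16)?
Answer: 2048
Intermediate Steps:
n(l) = 2*l*(2 + l) (n(l) = (l + 2)*(l + l) = (2 + l)*(2*l) = 2*l*(2 + l))
I(m) = 0
(-128 + I(n(-5)))*(-16) = (-128 + 0)*(-16) = -128*(-16) = 2048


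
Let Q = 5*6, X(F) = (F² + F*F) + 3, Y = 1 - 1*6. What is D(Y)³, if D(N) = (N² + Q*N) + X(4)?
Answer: -729000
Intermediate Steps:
Y = -5 (Y = 1 - 6 = -5)
X(F) = 3 + 2*F² (X(F) = (F² + F²) + 3 = 2*F² + 3 = 3 + 2*F²)
Q = 30
D(N) = 35 + N² + 30*N (D(N) = (N² + 30*N) + (3 + 2*4²) = (N² + 30*N) + (3 + 2*16) = (N² + 30*N) + (3 + 32) = (N² + 30*N) + 35 = 35 + N² + 30*N)
D(Y)³ = (35 + (-5)² + 30*(-5))³ = (35 + 25 - 150)³ = (-90)³ = -729000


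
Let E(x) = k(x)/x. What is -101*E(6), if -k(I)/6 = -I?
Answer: -606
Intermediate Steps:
k(I) = 6*I (k(I) = -(-6)*I = 6*I)
E(x) = 6 (E(x) = (6*x)/x = 6)
-101*E(6) = -101*6 = -606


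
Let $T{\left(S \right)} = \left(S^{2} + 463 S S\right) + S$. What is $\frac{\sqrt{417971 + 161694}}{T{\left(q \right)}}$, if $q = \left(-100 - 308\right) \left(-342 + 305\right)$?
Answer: $\frac{\sqrt{579665}}{105740611320} \approx 7.2002 \cdot 10^{-9}$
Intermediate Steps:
$q = 15096$ ($q = \left(-408\right) \left(-37\right) = 15096$)
$T{\left(S \right)} = S + 464 S^{2}$ ($T{\left(S \right)} = \left(S^{2} + 463 S^{2}\right) + S = 464 S^{2} + S = S + 464 S^{2}$)
$\frac{\sqrt{417971 + 161694}}{T{\left(q \right)}} = \frac{\sqrt{417971 + 161694}}{15096 \left(1 + 464 \cdot 15096\right)} = \frac{\sqrt{579665}}{15096 \left(1 + 7004544\right)} = \frac{\sqrt{579665}}{15096 \cdot 7004545} = \frac{\sqrt{579665}}{105740611320}$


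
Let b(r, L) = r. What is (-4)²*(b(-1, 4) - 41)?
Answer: -672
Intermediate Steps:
(-4)²*(b(-1, 4) - 41) = (-4)²*(-1 - 41) = 16*(-42) = -672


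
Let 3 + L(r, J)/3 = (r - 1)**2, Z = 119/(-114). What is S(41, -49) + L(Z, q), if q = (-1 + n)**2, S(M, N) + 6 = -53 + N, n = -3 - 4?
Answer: -452555/4332 ≈ -104.47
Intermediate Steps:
n = -7
S(M, N) = -59 + N (S(M, N) = -6 + (-53 + N) = -59 + N)
Z = -119/114 (Z = 119*(-1/114) = -119/114 ≈ -1.0439)
q = 64 (q = (-1 - 7)**2 = (-8)**2 = 64)
L(r, J) = -9 + 3*(-1 + r)**2 (L(r, J) = -9 + 3*(r - 1)**2 = -9 + 3*(-1 + r)**2)
S(41, -49) + L(Z, q) = (-59 - 49) + (-9 + 3*(-1 - 119/114)**2) = -108 + (-9 + 3*(-233/114)**2) = -108 + (-9 + 3*(54289/12996)) = -108 + (-9 + 54289/4332) = -108 + 15301/4332 = -452555/4332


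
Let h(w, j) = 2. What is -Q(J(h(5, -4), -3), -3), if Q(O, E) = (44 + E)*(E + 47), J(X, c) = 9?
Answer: -1804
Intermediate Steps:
Q(O, E) = (44 + E)*(47 + E)
-Q(J(h(5, -4), -3), -3) = -(2068 + (-3)**2 + 91*(-3)) = -(2068 + 9 - 273) = -1*1804 = -1804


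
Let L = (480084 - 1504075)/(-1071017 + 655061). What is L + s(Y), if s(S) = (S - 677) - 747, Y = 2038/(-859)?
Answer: -508772144555/357306204 ≈ -1423.9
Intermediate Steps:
Y = -2038/859 (Y = 2038*(-1/859) = -2038/859 ≈ -2.3725)
s(S) = -1424 + S (s(S) = (-677 + S) - 747 = -1424 + S)
L = 1023991/415956 (L = -1023991/(-415956) = -1023991*(-1/415956) = 1023991/415956 ≈ 2.4618)
L + s(Y) = 1023991/415956 + (-1424 - 2038/859) = 1023991/415956 - 1225254/859 = -508772144555/357306204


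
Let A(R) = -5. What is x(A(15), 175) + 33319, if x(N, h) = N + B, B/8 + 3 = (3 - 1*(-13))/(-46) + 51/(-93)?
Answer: 23730658/713 ≈ 33283.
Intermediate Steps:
B = -22224/713 (B = -24 + 8*((3 - 1*(-13))/(-46) + 51/(-93)) = -24 + 8*((3 + 13)*(-1/46) + 51*(-1/93)) = -24 + 8*(16*(-1/46) - 17/31) = -24 + 8*(-8/23 - 17/31) = -24 + 8*(-639/713) = -24 - 5112/713 = -22224/713 ≈ -31.170)
x(N, h) = -22224/713 + N (x(N, h) = N - 22224/713 = -22224/713 + N)
x(A(15), 175) + 33319 = (-22224/713 - 5) + 33319 = -25789/713 + 33319 = 23730658/713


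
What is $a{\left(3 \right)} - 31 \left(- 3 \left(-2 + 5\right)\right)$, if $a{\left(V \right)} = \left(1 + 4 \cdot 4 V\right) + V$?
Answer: $331$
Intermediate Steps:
$a{\left(V \right)} = 1 + 17 V$ ($a{\left(V \right)} = \left(1 + 16 V\right) + V = 1 + 17 V$)
$a{\left(3 \right)} - 31 \left(- 3 \left(-2 + 5\right)\right) = \left(1 + 17 \cdot 3\right) - 31 \left(- 3 \left(-2 + 5\right)\right) = \left(1 + 51\right) - 31 \left(\left(-3\right) 3\right) = 52 - -279 = 52 + 279 = 331$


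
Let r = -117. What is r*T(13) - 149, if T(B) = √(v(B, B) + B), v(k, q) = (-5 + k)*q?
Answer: -149 - 351*√13 ≈ -1414.5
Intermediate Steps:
v(k, q) = q*(-5 + k)
T(B) = √(B + B*(-5 + B)) (T(B) = √(B*(-5 + B) + B) = √(B + B*(-5 + B)))
r*T(13) - 149 = -117*√13*√(-4 + 13) - 149 = -117*3*√13 - 149 = -351*√13 - 149 = -149 - 351*√13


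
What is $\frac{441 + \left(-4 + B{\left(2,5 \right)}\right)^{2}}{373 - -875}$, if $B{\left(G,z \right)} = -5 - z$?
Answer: $\frac{49}{96} \approx 0.51042$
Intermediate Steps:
$\frac{441 + \left(-4 + B{\left(2,5 \right)}\right)^{2}}{373 - -875} = \frac{441 + \left(-4 - 10\right)^{2}}{373 - -875} = \frac{441 + \left(-4 - 10\right)^{2}}{373 + 875} = \frac{441 + \left(-4 - 10\right)^{2}}{1248} = \left(441 + \left(-14\right)^{2}\right) \frac{1}{1248} = \left(441 + 196\right) \frac{1}{1248} = 637 \cdot \frac{1}{1248} = \frac{49}{96}$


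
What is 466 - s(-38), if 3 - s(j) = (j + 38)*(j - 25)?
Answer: 463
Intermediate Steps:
s(j) = 3 - (-25 + j)*(38 + j) (s(j) = 3 - (j + 38)*(j - 25) = 3 - (38 + j)*(-25 + j) = 3 - (-25 + j)*(38 + j))
466 - s(-38) = 466 - (953 - 1*(-38)**2 - 13*(-38)) = 466 - (953 - 1*1444 + 494) = 466 - (953 - 1444 + 494) = 466 - 1*3 = 466 - 3 = 463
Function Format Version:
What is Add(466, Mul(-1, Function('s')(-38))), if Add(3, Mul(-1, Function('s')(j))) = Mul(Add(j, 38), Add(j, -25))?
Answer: 463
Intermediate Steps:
Function('s')(j) = Add(3, Mul(-1, Add(-25, j), Add(38, j))) (Function('s')(j) = Add(3, Mul(-1, Mul(Add(j, 38), Add(j, -25)))) = Add(3, Mul(-1, Mul(Add(38, j), Add(-25, j)))) = Add(3, Mul(-1, Mul(Add(-25, j), Add(38, j)))) = Add(3, Mul(-1, Add(-25, j), Add(38, j))))
Add(466, Mul(-1, Function('s')(-38))) = Add(466, Mul(-1, Add(953, Mul(-1, Pow(-38, 2)), Mul(-13, -38)))) = Add(466, Mul(-1, Add(953, Mul(-1, 1444), 494))) = Add(466, Mul(-1, Add(953, -1444, 494))) = Add(466, Mul(-1, 3)) = Add(466, -3) = 463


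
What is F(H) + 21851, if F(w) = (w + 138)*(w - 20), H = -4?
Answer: 18635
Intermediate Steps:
F(w) = (-20 + w)*(138 + w) (F(w) = (138 + w)*(-20 + w) = (-20 + w)*(138 + w))
F(H) + 21851 = (-2760 + (-4)**2 + 118*(-4)) + 21851 = (-2760 + 16 - 472) + 21851 = -3216 + 21851 = 18635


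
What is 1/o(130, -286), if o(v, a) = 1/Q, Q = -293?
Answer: -293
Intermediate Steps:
o(v, a) = -1/293 (o(v, a) = 1/(-293) = -1/293)
1/o(130, -286) = 1/(-1/293) = -293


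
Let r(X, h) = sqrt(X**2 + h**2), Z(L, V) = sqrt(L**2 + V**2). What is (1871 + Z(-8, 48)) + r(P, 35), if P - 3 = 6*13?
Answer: 1871 + sqrt(7786) + 8*sqrt(37) ≈ 2007.9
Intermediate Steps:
P = 81 (P = 3 + 6*13 = 3 + 78 = 81)
(1871 + Z(-8, 48)) + r(P, 35) = (1871 + sqrt((-8)**2 + 48**2)) + sqrt(81**2 + 35**2) = (1871 + sqrt(64 + 2304)) + sqrt(6561 + 1225) = (1871 + sqrt(2368)) + sqrt(7786) = (1871 + 8*sqrt(37)) + sqrt(7786) = 1871 + sqrt(7786) + 8*sqrt(37)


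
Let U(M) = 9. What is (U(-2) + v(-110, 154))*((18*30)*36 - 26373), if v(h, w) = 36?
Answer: -311985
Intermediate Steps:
(U(-2) + v(-110, 154))*((18*30)*36 - 26373) = (9 + 36)*((18*30)*36 - 26373) = 45*(540*36 - 26373) = 45*(19440 - 26373) = 45*(-6933) = -311985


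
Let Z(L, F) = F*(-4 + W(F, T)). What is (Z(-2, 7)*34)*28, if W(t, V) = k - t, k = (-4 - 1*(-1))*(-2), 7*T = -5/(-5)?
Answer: -33320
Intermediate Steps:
T = ⅐ (T = (-5/(-5))/7 = (-5*(-⅕))/7 = (⅐)*1 = ⅐ ≈ 0.14286)
k = 6 (k = (-4 + 1)*(-2) = -3*(-2) = 6)
W(t, V) = 6 - t
Z(L, F) = F*(2 - F) (Z(L, F) = F*(-4 + (6 - F)) = F*(2 - F))
(Z(-2, 7)*34)*28 = ((7*(2 - 1*7))*34)*28 = ((7*(2 - 7))*34)*28 = ((7*(-5))*34)*28 = -35*34*28 = -1190*28 = -33320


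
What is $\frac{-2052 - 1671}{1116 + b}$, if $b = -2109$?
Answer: $\frac{1241}{331} \approx 3.7492$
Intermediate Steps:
$\frac{-2052 - 1671}{1116 + b} = \frac{-2052 - 1671}{1116 - 2109} = - \frac{3723}{-993} = \left(-3723\right) \left(- \frac{1}{993}\right) = \frac{1241}{331}$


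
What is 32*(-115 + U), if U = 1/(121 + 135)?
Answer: -29439/8 ≈ -3679.9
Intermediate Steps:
U = 1/256 ≈ 0.0039063
32*(-115 + U) = 32*(-115 + 1/256) = 32*(-29439/256) = -29439/8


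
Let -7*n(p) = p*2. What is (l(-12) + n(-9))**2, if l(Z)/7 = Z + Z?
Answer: 1340964/49 ≈ 27367.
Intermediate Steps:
n(p) = -2*p/7 (n(p) = -p*2/7 = -2*p/7)
l(Z) = 14*Z (l(Z) = 7*(Z + Z) = 7*(2*Z) = 14*Z)
(l(-12) + n(-9))**2 = (14*(-12) - 2/7*(-9))**2 = (-168 + 18/7)**2 = (-1158/7)**2 = 1340964/49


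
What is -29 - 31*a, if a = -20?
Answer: 591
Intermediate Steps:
-29 - 31*a = -29 - 31*(-20) = -29 + 620 = 591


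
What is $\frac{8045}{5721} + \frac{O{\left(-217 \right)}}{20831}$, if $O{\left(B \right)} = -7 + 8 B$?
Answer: $\frac{157613692}{119174151} \approx 1.3225$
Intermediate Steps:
$\frac{8045}{5721} + \frac{O{\left(-217 \right)}}{20831} = \frac{8045}{5721} + \frac{-7 + 8 \left(-217\right)}{20831} = 8045 \cdot \frac{1}{5721} + \left(-7 - 1736\right) \frac{1}{20831} = \frac{8045}{5721} - \frac{1743}{20831} = \frac{157613692}{119174151}$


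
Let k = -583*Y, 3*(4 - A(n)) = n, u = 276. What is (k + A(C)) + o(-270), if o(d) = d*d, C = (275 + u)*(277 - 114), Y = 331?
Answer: -450020/3 ≈ -1.5001e+5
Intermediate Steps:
C = 89813 (C = (275 + 276)*(277 - 114) = 551*163 = 89813)
A(n) = 4 - n/3
o(d) = d²
k = -192973 (k = -583*331 = -192973)
(k + A(C)) + o(-270) = (-192973 + (4 - ⅓*89813)) + (-270)² = (-192973 + (4 - 89813/3)) + 72900 = (-192973 - 89801/3) + 72900 = -668720/3 + 72900 = -450020/3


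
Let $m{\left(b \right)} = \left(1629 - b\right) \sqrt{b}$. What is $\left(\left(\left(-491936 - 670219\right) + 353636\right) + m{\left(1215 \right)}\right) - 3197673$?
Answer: $-4006192 + 3726 \sqrt{15} \approx -3.9918 \cdot 10^{6}$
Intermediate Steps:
$m{\left(b \right)} = \sqrt{b} \left(1629 - b\right)$
$\left(\left(\left(-491936 - 670219\right) + 353636\right) + m{\left(1215 \right)}\right) - 3197673 = \left(\left(\left(-491936 - 670219\right) + 353636\right) + \sqrt{1215} \left(1629 - 1215\right)\right) - 3197673 = \left(\left(-1162155 + 353636\right) + 9 \sqrt{15} \left(1629 - 1215\right)\right) - 3197673 = \left(-808519 + 9 \sqrt{15} \cdot 414\right) - 3197673 = \left(-808519 + 3726 \sqrt{15}\right) - 3197673 = -4006192 + 3726 \sqrt{15}$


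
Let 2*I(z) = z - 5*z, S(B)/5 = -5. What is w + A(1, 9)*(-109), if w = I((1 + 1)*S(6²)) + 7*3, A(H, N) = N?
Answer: -860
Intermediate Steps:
S(B) = -25 (S(B) = 5*(-5) = -25)
I(z) = -2*z (I(z) = (z - 5*z)/2 = (-4*z)/2 = -2*z)
w = 121 (w = -2*(1 + 1)*(-25) + 7*3 = -4*(-25) + 21 = -2*(-50) + 21 = 100 + 21 = 121)
w + A(1, 9)*(-109) = 121 + 9*(-109) = 121 - 981 = -860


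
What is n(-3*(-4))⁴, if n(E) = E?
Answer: 20736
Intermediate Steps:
n(-3*(-4))⁴ = (-3*(-4))⁴ = 12⁴ = 20736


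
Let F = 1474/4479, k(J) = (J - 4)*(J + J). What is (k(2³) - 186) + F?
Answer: -544964/4479 ≈ -121.67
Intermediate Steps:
k(J) = 2*J*(-4 + J) (k(J) = (-4 + J)*(2*J) = 2*J*(-4 + J))
F = 1474/4479 (F = 1474*(1/4479) = 1474/4479 ≈ 0.32909)
(k(2³) - 186) + F = (2*2³*(-4 + 2³) - 186) + 1474/4479 = (2*8*(-4 + 8) - 186) + 1474/4479 = (2*8*4 - 186) + 1474/4479 = (64 - 186) + 1474/4479 = -122 + 1474/4479 = -544964/4479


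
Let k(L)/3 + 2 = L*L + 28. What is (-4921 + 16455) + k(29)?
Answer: 14135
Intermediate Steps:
k(L) = 78 + 3*L**2 (k(L) = -6 + 3*(L*L + 28) = -6 + 3*(L**2 + 28) = -6 + 3*(28 + L**2) = -6 + (84 + 3*L**2) = 78 + 3*L**2)
(-4921 + 16455) + k(29) = (-4921 + 16455) + (78 + 3*29**2) = 11534 + (78 + 3*841) = 11534 + (78 + 2523) = 11534 + 2601 = 14135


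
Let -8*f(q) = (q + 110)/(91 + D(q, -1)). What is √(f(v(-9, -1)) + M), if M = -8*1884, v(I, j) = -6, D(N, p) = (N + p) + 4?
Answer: I*√29179678/44 ≈ 122.77*I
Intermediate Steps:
D(N, p) = 4 + N + p
f(q) = -(110 + q)/(8*(94 + q)) (f(q) = -(q + 110)/(8*(91 + (4 + q - 1))) = -(110 + q)/(8*(91 + (3 + q))) = -(110 + q)/(8*(94 + q)))
M = -15072
√(f(v(-9, -1)) + M) = √((-110 - 1*(-6))/(8*(94 - 6)) - 15072) = √((⅛)*(-110 + 6)/88 - 15072) = √((⅛)*(1/88)*(-104) - 15072) = √(-13/88 - 15072) = √(-1326349/88) = I*√29179678/44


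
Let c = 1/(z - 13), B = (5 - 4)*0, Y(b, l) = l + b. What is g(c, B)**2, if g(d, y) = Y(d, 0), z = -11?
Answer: 1/576 ≈ 0.0017361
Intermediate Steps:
Y(b, l) = b + l
B = 0 (B = 1*0 = 0)
c = -1/24 (c = 1/(-11 - 13) = 1/(-24) = -1/24 ≈ -0.041667)
g(d, y) = d (g(d, y) = d + 0 = d)
g(c, B)**2 = (-1/24)**2 = 1/576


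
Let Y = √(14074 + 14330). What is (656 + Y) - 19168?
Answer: -18512 + 6*√789 ≈ -18343.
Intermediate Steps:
Y = 6*√789 (Y = √28404 = 6*√789 ≈ 168.53)
(656 + Y) - 19168 = (656 + 6*√789) - 19168 = -18512 + 6*√789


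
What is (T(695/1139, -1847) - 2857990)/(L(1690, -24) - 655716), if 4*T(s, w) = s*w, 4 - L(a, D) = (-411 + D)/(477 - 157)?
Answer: 208356577680/47798682859 ≈ 4.3590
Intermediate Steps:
L(a, D) = 1691/320 - D/320 (L(a, D) = 4 - (-411 + D)/(477 - 157) = 4 - (-411 + D)/320 = 4 - (-411/320 + D/320) = 4 + (411/320 - D/320) = 1691/320 - D/320)
T(s, w) = s*w/4 (T(s, w) = (s*w)/4 = s*w/4)
(T(695/1139, -1847) - 2857990)/(L(1690, -24) - 655716) = ((1/4)*(695/1139)*(-1847) - 2857990)/((1691/320 - 1/320*(-24)) - 655716) = ((1/4)*(695*(1/1139))*(-1847) - 2857990)/((1691/320 + 3/40) - 655716) = ((1/4)*(695/1139)*(-1847) - 2857990)/(343/64 - 655716) = (-1283665/4556 - 2857990)/(-41965481/64) = -13022286105/4556*(-64/41965481) = 208356577680/47798682859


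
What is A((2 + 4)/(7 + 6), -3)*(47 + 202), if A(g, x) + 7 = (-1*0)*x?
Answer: -1743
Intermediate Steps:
A(g, x) = -7 (A(g, x) = -7 + (-1*0)*x = -7 + 0*x = -7 + 0 = -7)
A((2 + 4)/(7 + 6), -3)*(47 + 202) = -7*(47 + 202) = -7*249 = -1743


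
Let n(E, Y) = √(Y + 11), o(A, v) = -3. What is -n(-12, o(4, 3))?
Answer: -2*√2 ≈ -2.8284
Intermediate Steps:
n(E, Y) = √(11 + Y)
-n(-12, o(4, 3)) = -√(11 - 3) = -√8 = -2*√2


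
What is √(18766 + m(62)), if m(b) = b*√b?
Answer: √(18766 + 62*√62) ≈ 138.76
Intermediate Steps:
m(b) = b^(3/2)
√(18766 + m(62)) = √(18766 + 62^(3/2)) = √(18766 + 62*√62)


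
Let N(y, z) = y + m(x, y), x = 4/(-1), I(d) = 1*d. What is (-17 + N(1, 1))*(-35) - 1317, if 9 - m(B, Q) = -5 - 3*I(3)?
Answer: -1562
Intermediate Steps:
I(d) = d
x = -4 (x = 4*(-1) = -4)
m(B, Q) = 23 (m(B, Q) = 9 - (-5 - 3*3) = 9 - (-5 - 9) = 9 - 1*(-14) = 9 + 14 = 23)
N(y, z) = 23 + y (N(y, z) = y + 23 = 23 + y)
(-17 + N(1, 1))*(-35) - 1317 = (-17 + (23 + 1))*(-35) - 1317 = (-17 + 24)*(-35) - 1317 = 7*(-35) - 1317 = -245 - 1317 = -1562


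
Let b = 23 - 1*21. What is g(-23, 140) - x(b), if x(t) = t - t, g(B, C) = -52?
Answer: -52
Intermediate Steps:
b = 2 (b = 23 - 21 = 2)
x(t) = 0
g(-23, 140) - x(b) = -52 - 1*0 = -52 + 0 = -52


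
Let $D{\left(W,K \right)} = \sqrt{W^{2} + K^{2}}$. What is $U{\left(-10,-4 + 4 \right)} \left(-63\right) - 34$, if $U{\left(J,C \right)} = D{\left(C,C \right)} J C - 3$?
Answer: $155$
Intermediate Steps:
$D{\left(W,K \right)} = \sqrt{K^{2} + W^{2}}$
$U{\left(J,C \right)} = -3 + C J \sqrt{2} \sqrt{C^{2}}$ ($U{\left(J,C \right)} = \sqrt{C^{2} + C^{2}} J C - 3 = \sqrt{2 C^{2}} J C - 3 = \sqrt{2} \sqrt{C^{2}} J C - 3 = J \sqrt{2} \sqrt{C^{2}} C - 3 = C J \sqrt{2} \sqrt{C^{2}} - 3 = -3 + C J \sqrt{2} \sqrt{C^{2}}$)
$U{\left(-10,-4 + 4 \right)} \left(-63\right) - 34 = \left(-3 + \left(-4 + 4\right) \left(-10\right) \sqrt{2} \sqrt{\left(-4 + 4\right)^{2}}\right) \left(-63\right) - 34 = \left(-3 + 0 \left(-10\right) \sqrt{2} \sqrt{0^{2}}\right) \left(-63\right) - 34 = \left(-3 + 0 \left(-10\right) \sqrt{2} \sqrt{0}\right) \left(-63\right) - 34 = \left(-3 + 0 \left(-10\right) \sqrt{2} \cdot 0\right) \left(-63\right) - 34 = \left(-3 + 0\right) \left(-63\right) - 34 = \left(-3\right) \left(-63\right) - 34 = 189 - 34 = 155$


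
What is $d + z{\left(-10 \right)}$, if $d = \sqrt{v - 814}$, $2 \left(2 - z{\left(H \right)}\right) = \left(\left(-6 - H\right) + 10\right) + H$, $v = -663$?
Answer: $i \sqrt{1477} \approx 38.432 i$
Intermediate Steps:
$z{\left(H \right)} = 0$ ($z{\left(H \right)} = 2 - \frac{\left(\left(-6 - H\right) + 10\right) + H}{2} = 2 - \frac{\left(4 - H\right) + H}{2} = 2 - 2 = 0$)
$d = i \sqrt{1477}$ ($d = \sqrt{-663 - 814} = \sqrt{-1477} = i \sqrt{1477} \approx 38.432 i$)
$d + z{\left(-10 \right)} = i \sqrt{1477} + 0 = i \sqrt{1477}$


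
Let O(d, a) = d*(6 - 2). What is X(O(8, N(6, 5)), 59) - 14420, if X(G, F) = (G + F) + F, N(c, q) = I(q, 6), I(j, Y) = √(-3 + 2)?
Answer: -14270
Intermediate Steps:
I(j, Y) = I (I(j, Y) = √(-1) = I)
N(c, q) = I
O(d, a) = 4*d (O(d, a) = d*4 = 4*d)
X(G, F) = G + 2*F (X(G, F) = (F + G) + F = G + 2*F)
X(O(8, N(6, 5)), 59) - 14420 = (4*8 + 2*59) - 14420 = (32 + 118) - 14420 = 150 - 14420 = -14270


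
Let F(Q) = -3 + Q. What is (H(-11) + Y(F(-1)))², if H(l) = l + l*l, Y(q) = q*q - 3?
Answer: 15129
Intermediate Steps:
Y(q) = -3 + q² (Y(q) = q² - 3 = -3 + q²)
H(l) = l + l²
(H(-11) + Y(F(-1)))² = (-11*(1 - 11) + (-3 + (-3 - 1)²))² = (-11*(-10) + (-3 + (-4)²))² = (110 + (-3 + 16))² = (110 + 13)² = 123² = 15129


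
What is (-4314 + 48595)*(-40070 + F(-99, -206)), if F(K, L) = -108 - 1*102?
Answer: -1783638680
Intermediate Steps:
F(K, L) = -210 (F(K, L) = -108 - 102 = -210)
(-4314 + 48595)*(-40070 + F(-99, -206)) = (-4314 + 48595)*(-40070 - 210) = 44281*(-40280) = -1783638680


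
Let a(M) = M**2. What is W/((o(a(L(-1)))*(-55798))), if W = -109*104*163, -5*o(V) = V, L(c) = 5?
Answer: -923884/139495 ≈ -6.6231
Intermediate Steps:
o(V) = -V/5
W = -1847768 (W = -11336*163 = -1847768)
W/((o(a(L(-1)))*(-55798))) = -1847768/(-1/5*5**2*(-55798)) = -1847768/(-1/5*25*(-55798)) = -1847768/((-5*(-55798))) = -1847768/278990 = -1847768*1/278990 = -923884/139495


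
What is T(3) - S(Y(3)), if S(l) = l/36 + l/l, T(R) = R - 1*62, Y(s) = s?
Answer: -721/12 ≈ -60.083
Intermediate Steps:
T(R) = -62 + R (T(R) = R - 62 = -62 + R)
S(l) = 1 + l/36 (S(l) = l*(1/36) + 1 = l/36 + 1 = 1 + l/36)
T(3) - S(Y(3)) = (-62 + 3) - (1 + (1/36)*3) = -59 - (1 + 1/12) = -59 - 1*13/12 = -59 - 13/12 = -721/12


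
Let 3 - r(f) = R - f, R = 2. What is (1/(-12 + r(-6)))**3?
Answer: -1/4913 ≈ -0.00020354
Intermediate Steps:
r(f) = 1 + f (r(f) = 3 - (2 - f) = 3 + (-2 + f) = 1 + f)
(1/(-12 + r(-6)))**3 = (1/(-12 + (1 - 6)))**3 = (1/(-12 - 5))**3 = (1/(-17))**3 = (-1/17)**3 = -1/4913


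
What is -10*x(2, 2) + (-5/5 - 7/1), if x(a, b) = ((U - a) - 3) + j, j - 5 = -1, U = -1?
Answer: 12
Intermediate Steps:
j = 4 (j = 5 - 1 = 4)
x(a, b) = -a (x(a, b) = ((-1 - a) - 3) + 4 = (-4 - a) + 4 = -a)
-10*x(2, 2) + (-5/5 - 7/1) = -(-10)*2 + (-5/5 - 7/1) = -10*(-2) + (-5*1/5 - 7*1) = 20 + (-1 - 7) = 20 - 8 = 12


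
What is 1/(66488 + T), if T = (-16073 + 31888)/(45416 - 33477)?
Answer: 11939/793816047 ≈ 1.5040e-5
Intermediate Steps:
T = 15815/11939 ≈ 1.3246
1/(66488 + T) = 1/(66488 + 15815/11939) = 1/(793816047/11939) = 11939/793816047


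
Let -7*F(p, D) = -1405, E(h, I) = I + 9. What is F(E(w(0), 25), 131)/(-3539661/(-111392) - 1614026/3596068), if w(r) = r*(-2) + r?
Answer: 20100191262560/3137268017189 ≈ 6.4069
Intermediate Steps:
w(r) = -r (w(r) = -2*r + r = -r)
E(h, I) = 9 + I
F(p, D) = 1405/7 (F(p, D) = -⅐*(-1405) = 1405/7)
F(E(w(0), 25), 131)/(-3539661/(-111392) - 1614026/3596068) = 1405/(7*(-3539661/(-111392) - 1614026/3596068)) = 1405/(7*(-3539661*(-1/111392) - 1614026*1/3596068)) = 1405/(7*(3539661/111392 - 807013/1798034)) = 1405/(7*(3137268017189/100143301664)) = (1405/7)*(100143301664/3137268017189) = 20100191262560/3137268017189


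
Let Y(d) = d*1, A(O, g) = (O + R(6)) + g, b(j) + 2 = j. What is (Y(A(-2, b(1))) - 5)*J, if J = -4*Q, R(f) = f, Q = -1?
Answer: -8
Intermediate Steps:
b(j) = -2 + j
A(O, g) = 6 + O + g (A(O, g) = (O + 6) + g = (6 + O) + g = 6 + O + g)
Y(d) = d
J = 4 (J = -4*(-1) = 4)
(Y(A(-2, b(1))) - 5)*J = ((6 - 2 + (-2 + 1)) - 5)*4 = ((6 - 2 - 1) - 5)*4 = (3 - 5)*4 = -2*4 = -8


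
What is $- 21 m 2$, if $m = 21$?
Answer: $-882$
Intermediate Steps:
$- 21 m 2 = \left(-21\right) 21 \cdot 2 = \left(-441\right) 2 = -882$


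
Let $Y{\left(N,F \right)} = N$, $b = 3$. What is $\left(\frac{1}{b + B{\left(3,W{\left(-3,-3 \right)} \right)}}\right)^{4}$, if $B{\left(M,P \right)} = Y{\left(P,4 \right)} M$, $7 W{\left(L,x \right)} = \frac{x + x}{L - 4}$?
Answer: $\frac{5764801}{741200625} \approx 0.0077777$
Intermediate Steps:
$W{\left(L,x \right)} = \frac{2 x}{7 \left(-4 + L\right)}$ ($W{\left(L,x \right)} = \frac{\left(x + x\right) \frac{1}{L - 4}}{7} = \frac{2 x \frac{1}{-4 + L}}{7} = \frac{2 x}{7 \left(-4 + L\right)}$)
$B{\left(M,P \right)} = M P$ ($B{\left(M,P \right)} = P M = M P$)
$\left(\frac{1}{b + B{\left(3,W{\left(-3,-3 \right)} \right)}}\right)^{4} = \left(\frac{1}{3 + 3 \cdot \frac{2}{7} \left(-3\right) \frac{1}{-4 - 3}}\right)^{4} = \left(\frac{1}{3 + 3 \cdot \frac{2}{7} \left(-3\right) \frac{1}{-7}}\right)^{4} = \left(\frac{1}{3 + 3 \cdot \frac{2}{7} \left(-3\right) \left(- \frac{1}{7}\right)}\right)^{4} = \left(\frac{1}{3 + 3 \cdot \frac{6}{49}}\right)^{4} = \left(\frac{1}{3 + \frac{18}{49}}\right)^{4} = \left(\frac{1}{\frac{165}{49}}\right)^{4} = \left(\frac{49}{165}\right)^{4} = \frac{5764801}{741200625}$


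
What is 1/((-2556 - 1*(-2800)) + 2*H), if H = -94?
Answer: 1/56 ≈ 0.017857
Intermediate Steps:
1/((-2556 - 1*(-2800)) + 2*H) = 1/((-2556 - 1*(-2800)) + 2*(-94)) = 1/((-2556 + 2800) - 188) = 1/(244 - 188) = 1/56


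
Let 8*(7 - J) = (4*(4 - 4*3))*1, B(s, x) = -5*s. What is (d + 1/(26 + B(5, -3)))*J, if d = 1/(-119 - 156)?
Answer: 274/25 ≈ 10.960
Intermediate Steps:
d = -1/275 (d = 1/(-275) = -1/275 ≈ -0.0036364)
J = 11 (J = 7 - 4*(4 - 4*3)/8 = 7 - 4*(4 - 12)/8 = 7 - 4*(-8)/8 = 7 - (-4) = 7 - 1/8*(-32) = 7 + 4 = 11)
(d + 1/(26 + B(5, -3)))*J = (-1/275 + 1/(26 - 5*5))*11 = (-1/275 + 1/(26 - 25))*11 = (-1/275 + 1/1)*11 = (-1/275 + 1)*11 = (274/275)*11 = 274/25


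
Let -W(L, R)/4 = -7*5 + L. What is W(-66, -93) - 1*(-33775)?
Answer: 34179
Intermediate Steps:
W(L, R) = 140 - 4*L (W(L, R) = -4*(-7*5 + L) = -4*(-35 + L) = 140 - 4*L)
W(-66, -93) - 1*(-33775) = (140 - 4*(-66)) - 1*(-33775) = (140 + 264) + 33775 = 404 + 33775 = 34179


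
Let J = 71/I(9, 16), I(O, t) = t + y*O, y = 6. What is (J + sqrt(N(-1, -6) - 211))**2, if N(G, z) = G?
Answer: -1033759/4900 + 142*I*sqrt(53)/35 ≈ -210.97 + 29.536*I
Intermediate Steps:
I(O, t) = t + 6*O
J = 71/70 (J = 71/(16 + 6*9) = 71/(16 + 54) = 71/70 ≈ 1.0143)
(J + sqrt(N(-1, -6) - 211))**2 = (71/70 + sqrt(-1 - 211))**2 = (71/70 + sqrt(-212))**2 = (71/70 + 2*I*sqrt(53))**2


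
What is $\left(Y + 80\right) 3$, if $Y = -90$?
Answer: $-30$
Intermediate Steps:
$\left(Y + 80\right) 3 = \left(-90 + 80\right) 3 = \left(-10\right) 3 = -30$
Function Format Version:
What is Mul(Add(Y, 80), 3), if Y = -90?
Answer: -30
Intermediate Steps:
Mul(Add(Y, 80), 3) = Mul(Add(-90, 80), 3) = Mul(-10, 3) = -30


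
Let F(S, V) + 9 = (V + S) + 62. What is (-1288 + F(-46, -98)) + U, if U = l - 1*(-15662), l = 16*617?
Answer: 24155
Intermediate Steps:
F(S, V) = 53 + S + V (F(S, V) = -9 + ((V + S) + 62) = -9 + ((S + V) + 62) = -9 + (62 + S + V) = 53 + S + V)
l = 9872
U = 25534 (U = 9872 - 1*(-15662) = 9872 + 15662 = 25534)
(-1288 + F(-46, -98)) + U = (-1288 + (53 - 46 - 98)) + 25534 = (-1288 - 91) + 25534 = -1379 + 25534 = 24155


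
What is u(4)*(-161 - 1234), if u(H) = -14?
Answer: 19530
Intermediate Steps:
u(4)*(-161 - 1234) = -14*(-161 - 1234) = -14*(-1395) = 19530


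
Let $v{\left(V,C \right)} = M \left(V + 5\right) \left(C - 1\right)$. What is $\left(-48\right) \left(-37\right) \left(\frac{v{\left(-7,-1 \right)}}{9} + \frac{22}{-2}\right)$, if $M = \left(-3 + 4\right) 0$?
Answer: $-19536$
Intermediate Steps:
$M = 0$ ($M = 1 \cdot 0 = 0$)
$v{\left(V,C \right)} = 0$ ($v{\left(V,C \right)} = 0 \left(V + 5\right) \left(C - 1\right) = 0 \left(5 + V\right) \left(-1 + C\right) = 0 \left(-1 + C\right) \left(5 + V\right) = 0$)
$\left(-48\right) \left(-37\right) \left(\frac{v{\left(-7,-1 \right)}}{9} + \frac{22}{-2}\right) = \left(-48\right) \left(-37\right) \left(\frac{0}{9} + \frac{22}{-2}\right) = 1776 \left(0 \cdot \frac{1}{9} + 22 \left(- \frac{1}{2}\right)\right) = 1776 \left(0 - 11\right) = 1776 \left(-11\right) = -19536$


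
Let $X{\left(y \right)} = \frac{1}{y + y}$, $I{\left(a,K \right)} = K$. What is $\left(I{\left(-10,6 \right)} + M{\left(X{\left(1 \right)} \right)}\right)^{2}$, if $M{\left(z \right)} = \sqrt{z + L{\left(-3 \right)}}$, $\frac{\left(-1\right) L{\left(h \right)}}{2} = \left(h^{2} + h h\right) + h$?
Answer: $\frac{\left(12 + i \sqrt{118}\right)^{2}}{4} \approx 6.5 + 65.177 i$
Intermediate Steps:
$L{\left(h \right)} = - 4 h^{2} - 2 h$ ($L{\left(h \right)} = - 2 \left(\left(h^{2} + h h\right) + h\right) = - 2 \left(\left(h^{2} + h^{2}\right) + h\right) = - 2 \left(2 h^{2} + h\right) = - 2 \left(h + 2 h^{2}\right) = - 4 h^{2} - 2 h$)
$X{\left(y \right)} = \frac{1}{2 y}$
$M{\left(z \right)} = \sqrt{-30 + z}$ ($M{\left(z \right)} = \sqrt{z - - 6 \left(1 + 2 \left(-3\right)\right)} = \sqrt{z - - 6 \left(1 - 6\right)} = \sqrt{z - \left(-6\right) \left(-5\right)} = \sqrt{z - 30} = \sqrt{-30 + z}$)
$\left(I{\left(-10,6 \right)} + M{\left(X{\left(1 \right)} \right)}\right)^{2} = \left(6 + \sqrt{-30 + \frac{1}{2 \cdot 1}}\right)^{2} = \left(6 + \sqrt{-30 + \frac{1}{2} \cdot 1}\right)^{2} = \left(6 + \sqrt{-30 + \frac{1}{2}}\right)^{2} = \left(6 + \sqrt{- \frac{59}{2}}\right)^{2} = \left(6 + \frac{i \sqrt{118}}{2}\right)^{2}$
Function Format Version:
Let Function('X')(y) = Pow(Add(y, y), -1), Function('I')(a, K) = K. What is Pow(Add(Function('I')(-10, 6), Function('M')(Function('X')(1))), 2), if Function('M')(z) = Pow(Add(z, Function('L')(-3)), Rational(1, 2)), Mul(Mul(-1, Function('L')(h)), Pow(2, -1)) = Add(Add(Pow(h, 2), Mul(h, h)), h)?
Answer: Mul(Rational(1, 4), Pow(Add(12, Mul(I, Pow(118, Rational(1, 2)))), 2)) ≈ Add(6.5000, Mul(65.177, I))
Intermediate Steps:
Function('L')(h) = Add(Mul(-4, Pow(h, 2)), Mul(-2, h)) (Function('L')(h) = Mul(-2, Add(Add(Pow(h, 2), Mul(h, h)), h)) = Mul(-2, Add(Add(Pow(h, 2), Pow(h, 2)), h)) = Mul(-2, Add(Mul(2, Pow(h, 2)), h)) = Mul(-2, Add(h, Mul(2, Pow(h, 2)))) = Add(Mul(-4, Pow(h, 2)), Mul(-2, h)))
Function('X')(y) = Mul(Rational(1, 2), Pow(y, -1)) (Function('X')(y) = Pow(Mul(2, y), -1) = Mul(Rational(1, 2), Pow(y, -1)))
Function('M')(z) = Pow(Add(-30, z), Rational(1, 2)) (Function('M')(z) = Pow(Add(z, Mul(-2, -3, Add(1, Mul(2, -3)))), Rational(1, 2)) = Pow(Add(z, Mul(-2, -3, Add(1, -6))), Rational(1, 2)) = Pow(Add(z, Mul(-2, -3, -5)), Rational(1, 2)) = Pow(Add(z, -30), Rational(1, 2)) = Pow(Add(-30, z), Rational(1, 2)))
Pow(Add(Function('I')(-10, 6), Function('M')(Function('X')(1))), 2) = Pow(Add(6, Pow(Add(-30, Mul(Rational(1, 2), Pow(1, -1))), Rational(1, 2))), 2) = Pow(Add(6, Pow(Add(-30, Mul(Rational(1, 2), 1)), Rational(1, 2))), 2) = Pow(Add(6, Pow(Add(-30, Rational(1, 2)), Rational(1, 2))), 2) = Pow(Add(6, Pow(Rational(-59, 2), Rational(1, 2))), 2) = Pow(Add(6, Mul(Rational(1, 2), I, Pow(118, Rational(1, 2)))), 2)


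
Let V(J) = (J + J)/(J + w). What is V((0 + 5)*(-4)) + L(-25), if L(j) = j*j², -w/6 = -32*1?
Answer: -671885/43 ≈ -15625.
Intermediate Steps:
w = 192 (w = -(-192) = -6*(-32) = 192)
L(j) = j³
V(J) = 2*J/(192 + J) (V(J) = (J + J)/(J + 192) = (2*J)/(192 + J) = 2*J/(192 + J))
V((0 + 5)*(-4)) + L(-25) = 2*((0 + 5)*(-4))/(192 + (0 + 5)*(-4)) + (-25)³ = 2*(5*(-4))/(192 + 5*(-4)) - 15625 = 2*(-20)/(192 - 20) - 15625 = 2*(-20)/172 - 15625 = 2*(-20)*(1/172) - 15625 = -10/43 - 15625 = -671885/43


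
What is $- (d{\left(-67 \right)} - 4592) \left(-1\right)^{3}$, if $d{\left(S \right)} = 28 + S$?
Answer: $-4631$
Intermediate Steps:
$- (d{\left(-67 \right)} - 4592) \left(-1\right)^{3} = - (\left(28 - 67\right) - 4592) \left(-1\right)^{3} = - (-39 - 4592) \left(-1\right) = \left(-1\right) \left(-4631\right) \left(-1\right) = 4631 \left(-1\right) = -4631$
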